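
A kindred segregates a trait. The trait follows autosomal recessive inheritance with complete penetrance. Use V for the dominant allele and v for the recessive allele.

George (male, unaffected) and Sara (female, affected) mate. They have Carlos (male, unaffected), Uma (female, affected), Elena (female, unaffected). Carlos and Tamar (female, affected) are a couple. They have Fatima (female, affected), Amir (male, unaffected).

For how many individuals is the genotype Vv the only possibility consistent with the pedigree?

4

Obligate heterozygotes: George is unaffected so carries V and passed v to Uma (vv), so George is Vv; Carlos is unaffected so carries V and received v from Sara (vv), so Carlos is Vv; Elena is unaffected so carries V and received v from Sara (vv), so Elena is Vv; Amir is unaffected so carries V and received v from Tamar (vv), so Amir is Vv.
Every other individual is either homozygous by phenotype or has at least one consistent homozygous assignment, so the count is 4.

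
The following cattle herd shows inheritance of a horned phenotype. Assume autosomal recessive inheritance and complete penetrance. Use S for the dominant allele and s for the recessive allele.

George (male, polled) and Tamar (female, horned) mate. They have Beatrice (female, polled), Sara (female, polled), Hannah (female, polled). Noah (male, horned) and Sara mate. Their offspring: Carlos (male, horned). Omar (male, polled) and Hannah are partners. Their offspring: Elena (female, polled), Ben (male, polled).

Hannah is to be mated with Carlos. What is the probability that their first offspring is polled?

1/2

Hannah is polled so carries S and received s from Tamar (ss), so Hannah is Ss.
Carlos is horned, so Carlos is ss.
The cross gives 1/2 Ss : 1/2 ss, so P(offspring is polled) = 1/2.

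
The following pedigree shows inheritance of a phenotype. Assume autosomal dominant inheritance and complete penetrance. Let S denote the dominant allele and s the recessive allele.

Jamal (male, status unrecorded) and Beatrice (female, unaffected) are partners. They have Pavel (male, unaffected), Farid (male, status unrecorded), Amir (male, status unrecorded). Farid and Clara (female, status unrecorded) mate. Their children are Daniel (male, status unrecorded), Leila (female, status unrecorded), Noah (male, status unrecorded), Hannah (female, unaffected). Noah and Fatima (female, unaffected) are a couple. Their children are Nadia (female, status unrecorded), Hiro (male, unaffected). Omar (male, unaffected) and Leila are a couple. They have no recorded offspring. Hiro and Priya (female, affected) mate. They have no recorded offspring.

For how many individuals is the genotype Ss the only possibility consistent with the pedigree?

0

No individual's genotype is forced to Ss by the pedigree, so the count is 0.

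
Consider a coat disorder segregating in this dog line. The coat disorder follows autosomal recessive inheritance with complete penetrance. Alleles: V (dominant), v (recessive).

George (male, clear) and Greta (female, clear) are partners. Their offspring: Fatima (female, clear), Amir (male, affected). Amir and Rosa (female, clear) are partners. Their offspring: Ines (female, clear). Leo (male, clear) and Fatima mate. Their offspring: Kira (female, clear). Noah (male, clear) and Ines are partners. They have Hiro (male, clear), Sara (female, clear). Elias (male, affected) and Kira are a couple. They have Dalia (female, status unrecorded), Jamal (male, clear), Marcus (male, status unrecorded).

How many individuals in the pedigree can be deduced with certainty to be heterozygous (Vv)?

4

Obligate heterozygotes: George is clear so carries V and passed v to Amir (vv), so George is Vv; Greta is clear so carries V and passed v to Amir (vv), so Greta is Vv; Ines is clear so carries V and received v from Amir (vv), so Ines is Vv; Jamal is clear so carries V and received v from Elias (vv), so Jamal is Vv.
Every other individual is either homozygous by phenotype or has at least one consistent homozygous assignment, so the count is 4.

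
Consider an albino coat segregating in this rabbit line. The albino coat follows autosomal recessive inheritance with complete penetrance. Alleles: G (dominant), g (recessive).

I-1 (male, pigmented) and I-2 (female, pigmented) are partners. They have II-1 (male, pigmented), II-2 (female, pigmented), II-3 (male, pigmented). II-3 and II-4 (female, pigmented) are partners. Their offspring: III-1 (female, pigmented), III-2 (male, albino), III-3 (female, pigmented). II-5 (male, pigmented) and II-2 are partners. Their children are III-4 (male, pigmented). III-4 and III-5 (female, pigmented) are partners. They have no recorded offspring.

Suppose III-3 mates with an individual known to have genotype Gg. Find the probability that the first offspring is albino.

1/6

II-3 is pigmented so carries G and passed g to III-2 (gg), so II-3 is Gg.
II-4 is pigmented so carries G and passed g to III-2 (gg), so II-4 is Gg.
III-3 is a pigmented offspring of II-3 (Gg) × II-4 (Gg), whose cross gives 1/4 GG : 1/2 Gg : 1/4 gg; conditioning on being pigmented, III-3 is GG with probability 1/3, Gg with probability 2/3.
Summing over parental genotype combinations, P(offspring is albino) = 2/3·1/4 = 1/6.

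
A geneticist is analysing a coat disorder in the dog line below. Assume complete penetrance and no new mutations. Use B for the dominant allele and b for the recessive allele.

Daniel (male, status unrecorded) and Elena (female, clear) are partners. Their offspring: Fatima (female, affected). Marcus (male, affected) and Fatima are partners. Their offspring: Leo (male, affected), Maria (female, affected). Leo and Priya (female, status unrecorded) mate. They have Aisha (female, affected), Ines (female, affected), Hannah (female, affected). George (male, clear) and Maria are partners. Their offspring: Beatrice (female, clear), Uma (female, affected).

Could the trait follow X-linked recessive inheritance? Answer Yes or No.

Under X-linked recessive, Uma (affected, female) cannot arise from George (clear) × Maria (affected).

No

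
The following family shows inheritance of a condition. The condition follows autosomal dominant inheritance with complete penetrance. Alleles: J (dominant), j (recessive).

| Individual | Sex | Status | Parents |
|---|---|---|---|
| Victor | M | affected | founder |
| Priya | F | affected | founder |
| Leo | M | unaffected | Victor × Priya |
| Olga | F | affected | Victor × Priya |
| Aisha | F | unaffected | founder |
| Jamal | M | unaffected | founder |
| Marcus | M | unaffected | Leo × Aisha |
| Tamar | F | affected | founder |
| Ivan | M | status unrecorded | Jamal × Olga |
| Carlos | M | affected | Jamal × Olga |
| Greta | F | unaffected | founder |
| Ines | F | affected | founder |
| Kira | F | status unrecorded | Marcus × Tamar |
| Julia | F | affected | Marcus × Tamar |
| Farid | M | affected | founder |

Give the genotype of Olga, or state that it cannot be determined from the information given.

cannot be determined

Olga's phenotype allows JJ or Jj, and no parent or child forces a single allele at both positions; consistent genotype assignments exist with Olga as JJ or Jj.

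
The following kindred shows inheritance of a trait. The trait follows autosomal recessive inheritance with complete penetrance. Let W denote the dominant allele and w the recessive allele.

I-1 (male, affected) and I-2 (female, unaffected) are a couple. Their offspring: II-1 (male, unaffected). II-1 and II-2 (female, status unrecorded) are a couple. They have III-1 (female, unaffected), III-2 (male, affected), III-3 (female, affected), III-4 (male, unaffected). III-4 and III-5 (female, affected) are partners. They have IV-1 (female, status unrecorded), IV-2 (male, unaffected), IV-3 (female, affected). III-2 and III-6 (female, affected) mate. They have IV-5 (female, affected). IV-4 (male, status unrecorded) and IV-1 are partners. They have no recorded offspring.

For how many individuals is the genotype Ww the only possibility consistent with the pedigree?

3

Obligate heterozygotes: II-1 is unaffected so carries W and received w from I-1 (ww), so II-1 is Ww; III-4 is unaffected so carries W and passed w to IV-3 (ww), so III-4 is Ww; IV-2 is unaffected so carries W and received w from III-5 (ww), so IV-2 is Ww.
Every other individual is either homozygous by phenotype or has at least one consistent homozygous assignment, so the count is 3.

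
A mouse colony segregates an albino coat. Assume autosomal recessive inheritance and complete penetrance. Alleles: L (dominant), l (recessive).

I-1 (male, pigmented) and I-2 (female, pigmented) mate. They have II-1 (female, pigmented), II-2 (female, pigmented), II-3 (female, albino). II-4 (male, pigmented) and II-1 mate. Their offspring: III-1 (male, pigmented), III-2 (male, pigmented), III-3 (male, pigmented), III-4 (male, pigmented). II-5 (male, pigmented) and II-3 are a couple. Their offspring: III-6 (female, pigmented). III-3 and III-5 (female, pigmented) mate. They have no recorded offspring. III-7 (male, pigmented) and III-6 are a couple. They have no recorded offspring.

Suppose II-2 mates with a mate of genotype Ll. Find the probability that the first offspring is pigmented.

5/6

I-1 is pigmented so carries L and passed l to II-3 (ll), so I-1 is Ll.
I-2 is pigmented so carries L and passed l to II-3 (ll), so I-2 is Ll.
II-2 is a pigmented offspring of I-1 (Ll) × I-2 (Ll), whose cross gives 1/4 LL : 1/2 Ll : 1/4 ll; conditioning on being pigmented, II-2 is LL with probability 1/3, Ll with probability 2/3.
Summing over parental genotype combinations, P(offspring is pigmented) = 1/3·1 + 2/3·3/4 = 5/6.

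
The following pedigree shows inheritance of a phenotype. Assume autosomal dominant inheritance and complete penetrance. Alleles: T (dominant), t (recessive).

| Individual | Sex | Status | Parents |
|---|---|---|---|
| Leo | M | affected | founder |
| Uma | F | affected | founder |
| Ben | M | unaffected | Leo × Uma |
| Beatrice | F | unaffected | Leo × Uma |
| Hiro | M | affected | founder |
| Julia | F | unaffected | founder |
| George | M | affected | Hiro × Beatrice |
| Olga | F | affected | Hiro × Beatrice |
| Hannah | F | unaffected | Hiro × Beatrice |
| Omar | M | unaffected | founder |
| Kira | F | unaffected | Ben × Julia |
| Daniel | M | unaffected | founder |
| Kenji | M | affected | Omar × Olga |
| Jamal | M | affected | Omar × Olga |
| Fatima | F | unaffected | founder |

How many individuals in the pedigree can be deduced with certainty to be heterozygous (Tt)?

7

Obligate heterozygotes: Leo is affected so carries T and passed t to Ben (tt), so Leo is Tt; Uma is affected so carries T and passed t to Ben (tt), so Uma is Tt; Hiro is affected so carries T and passed t to Hannah (tt), so Hiro is Tt; George is affected so carries T and received t from Beatrice (tt), so George is Tt; Olga is affected so carries T and received t from Beatrice (tt), so Olga is Tt; Kenji is affected so carries T and received t from Omar (tt), so Kenji is Tt; Jamal is affected so carries T and received t from Omar (tt), so Jamal is Tt.
Every other individual is either homozygous by phenotype or has at least one consistent homozygous assignment, so the count is 7.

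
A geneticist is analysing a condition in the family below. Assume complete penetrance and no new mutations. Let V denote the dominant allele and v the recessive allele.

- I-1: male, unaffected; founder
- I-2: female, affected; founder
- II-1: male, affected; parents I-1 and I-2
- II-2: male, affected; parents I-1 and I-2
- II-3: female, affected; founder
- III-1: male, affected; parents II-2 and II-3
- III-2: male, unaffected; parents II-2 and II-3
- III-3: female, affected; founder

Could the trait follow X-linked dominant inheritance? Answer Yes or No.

A consistent assignment under X-linked dominant exists: I-1 X^v Y, I-2 X^V X^V, II-1 X^V Y, II-2 X^V Y, II-3 X^V X^v, III-1 X^V Y, III-2 X^v Y, III-3 X^V X^V.
In this assignment every recorded phenotype matches its genotype and every non-founder's genotype is obtainable from its parents' genotypes, so the pedigree is consistent.

Yes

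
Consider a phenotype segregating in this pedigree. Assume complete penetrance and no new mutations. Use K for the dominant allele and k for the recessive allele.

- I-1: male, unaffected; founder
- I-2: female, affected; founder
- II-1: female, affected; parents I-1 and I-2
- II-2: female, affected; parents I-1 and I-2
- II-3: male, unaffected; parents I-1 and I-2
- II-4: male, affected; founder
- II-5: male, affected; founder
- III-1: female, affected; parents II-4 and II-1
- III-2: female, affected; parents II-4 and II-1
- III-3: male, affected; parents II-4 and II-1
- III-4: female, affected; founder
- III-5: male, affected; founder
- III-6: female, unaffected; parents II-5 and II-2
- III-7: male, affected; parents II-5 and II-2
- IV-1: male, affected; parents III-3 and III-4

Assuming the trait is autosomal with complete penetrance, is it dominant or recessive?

dominant

II-5 and II-2 are both affected yet have an unaffected child III-6. Under a recessive model two affected parents are homozygous and every child would be affected, so the trait cannot be recessive.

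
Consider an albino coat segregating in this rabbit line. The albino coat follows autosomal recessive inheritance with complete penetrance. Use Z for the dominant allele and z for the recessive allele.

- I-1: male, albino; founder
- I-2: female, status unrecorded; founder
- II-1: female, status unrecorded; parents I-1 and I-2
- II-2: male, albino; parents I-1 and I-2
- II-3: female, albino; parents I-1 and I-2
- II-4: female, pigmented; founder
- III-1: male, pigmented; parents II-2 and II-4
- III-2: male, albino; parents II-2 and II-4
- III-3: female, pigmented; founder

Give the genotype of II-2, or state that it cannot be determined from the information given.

zz

II-2 is albino, so II-2 is zz.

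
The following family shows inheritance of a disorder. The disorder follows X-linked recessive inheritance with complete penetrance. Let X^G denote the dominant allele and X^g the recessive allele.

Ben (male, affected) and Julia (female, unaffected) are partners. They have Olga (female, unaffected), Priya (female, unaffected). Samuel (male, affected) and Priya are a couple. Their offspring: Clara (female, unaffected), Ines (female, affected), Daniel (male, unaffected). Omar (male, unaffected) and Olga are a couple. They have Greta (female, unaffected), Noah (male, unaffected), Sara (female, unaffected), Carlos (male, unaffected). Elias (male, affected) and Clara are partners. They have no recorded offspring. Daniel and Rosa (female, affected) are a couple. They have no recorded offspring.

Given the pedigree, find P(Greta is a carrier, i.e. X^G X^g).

1/2

Omar is unaffected, so Omar is X^G Y.
Olga is unaffected so carries G and received g from Ben (X^g Y), so Olga is X^G X^g.
Their cross gives offspring ratios 1/2 X^G X^G : 1/2 X^G X^g. Conditioning on Greta being unaffected, P(X^G X^g) = 1/2 / 1 = 1/2.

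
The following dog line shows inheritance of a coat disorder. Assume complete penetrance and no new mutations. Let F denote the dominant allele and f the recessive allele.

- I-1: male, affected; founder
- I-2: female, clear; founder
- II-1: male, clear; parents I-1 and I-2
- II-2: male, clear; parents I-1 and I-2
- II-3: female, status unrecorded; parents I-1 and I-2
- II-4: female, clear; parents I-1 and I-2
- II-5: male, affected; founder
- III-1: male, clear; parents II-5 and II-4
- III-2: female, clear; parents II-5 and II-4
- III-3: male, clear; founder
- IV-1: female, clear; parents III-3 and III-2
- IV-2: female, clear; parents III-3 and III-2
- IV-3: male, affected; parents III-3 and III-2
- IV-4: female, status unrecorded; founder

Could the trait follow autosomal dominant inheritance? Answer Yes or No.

Under autosomal dominant, IV-3 (affected, male) cannot arise from III-3 (clear) × III-2 (clear).

No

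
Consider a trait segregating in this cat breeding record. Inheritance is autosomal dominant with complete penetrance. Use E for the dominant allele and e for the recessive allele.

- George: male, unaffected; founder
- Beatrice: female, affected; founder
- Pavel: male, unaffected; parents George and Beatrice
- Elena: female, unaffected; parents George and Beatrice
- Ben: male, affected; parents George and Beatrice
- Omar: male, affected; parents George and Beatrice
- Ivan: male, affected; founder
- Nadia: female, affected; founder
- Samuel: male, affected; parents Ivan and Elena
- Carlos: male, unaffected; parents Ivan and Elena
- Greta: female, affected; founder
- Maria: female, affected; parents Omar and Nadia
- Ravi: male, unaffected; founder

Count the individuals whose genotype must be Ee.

5

Obligate heterozygotes: Beatrice is affected so carries E and passed e to Pavel (ee), so Beatrice is Ee; Ben is affected so carries E and received e from George (ee), so Ben is Ee; Omar is affected so carries E and received e from George (ee), so Omar is Ee; Ivan is affected so carries E and passed e to Carlos (ee), so Ivan is Ee; Samuel is affected so carries E and received e from Elena (ee), so Samuel is Ee.
Every other individual is either homozygous by phenotype or has at least one consistent homozygous assignment, so the count is 5.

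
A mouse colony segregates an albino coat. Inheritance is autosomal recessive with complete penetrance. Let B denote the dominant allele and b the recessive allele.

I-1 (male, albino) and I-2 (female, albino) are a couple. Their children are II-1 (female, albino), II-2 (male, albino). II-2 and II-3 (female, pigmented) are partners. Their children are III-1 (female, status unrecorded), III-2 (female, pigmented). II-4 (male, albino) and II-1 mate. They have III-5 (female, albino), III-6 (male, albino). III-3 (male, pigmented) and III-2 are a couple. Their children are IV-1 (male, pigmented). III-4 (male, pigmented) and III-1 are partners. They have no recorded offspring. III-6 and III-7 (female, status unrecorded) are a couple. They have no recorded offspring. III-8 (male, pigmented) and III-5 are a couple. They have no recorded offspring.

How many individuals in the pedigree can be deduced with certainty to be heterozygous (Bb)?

Obligate heterozygotes: III-2 is pigmented so carries B and received b from II-2 (bb), so III-2 is Bb.
Every other individual is either homozygous by phenotype or has at least one consistent homozygous assignment, so the count is 1.

1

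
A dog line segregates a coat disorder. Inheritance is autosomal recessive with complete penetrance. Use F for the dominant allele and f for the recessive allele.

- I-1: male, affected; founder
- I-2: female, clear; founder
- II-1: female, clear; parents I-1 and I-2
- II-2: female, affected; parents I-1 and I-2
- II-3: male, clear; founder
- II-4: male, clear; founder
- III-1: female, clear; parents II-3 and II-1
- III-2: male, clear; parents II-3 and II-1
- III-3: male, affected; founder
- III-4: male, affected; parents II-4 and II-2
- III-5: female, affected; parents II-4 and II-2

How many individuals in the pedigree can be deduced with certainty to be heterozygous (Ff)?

Obligate heterozygotes: I-2 is clear so carries F and passed f to II-2 (ff), so I-2 is Ff; II-1 is clear so carries F and received f from I-1 (ff), so II-1 is Ff; II-4 is clear so carries F and passed f to III-4 (ff), so II-4 is Ff.
Every other individual is either homozygous by phenotype or has at least one consistent homozygous assignment, so the count is 3.

3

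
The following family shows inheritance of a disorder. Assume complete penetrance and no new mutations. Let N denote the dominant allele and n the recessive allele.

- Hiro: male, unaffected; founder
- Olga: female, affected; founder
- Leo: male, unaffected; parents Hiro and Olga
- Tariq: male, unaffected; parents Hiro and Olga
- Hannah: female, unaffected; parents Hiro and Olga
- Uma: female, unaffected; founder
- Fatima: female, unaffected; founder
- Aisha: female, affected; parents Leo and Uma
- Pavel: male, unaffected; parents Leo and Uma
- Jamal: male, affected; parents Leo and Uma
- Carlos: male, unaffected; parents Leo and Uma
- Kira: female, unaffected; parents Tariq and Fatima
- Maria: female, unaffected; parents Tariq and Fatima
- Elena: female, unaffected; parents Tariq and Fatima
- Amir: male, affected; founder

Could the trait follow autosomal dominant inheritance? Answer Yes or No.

No

Under autosomal dominant, Aisha (affected, female) cannot arise from Leo (unaffected) × Uma (unaffected).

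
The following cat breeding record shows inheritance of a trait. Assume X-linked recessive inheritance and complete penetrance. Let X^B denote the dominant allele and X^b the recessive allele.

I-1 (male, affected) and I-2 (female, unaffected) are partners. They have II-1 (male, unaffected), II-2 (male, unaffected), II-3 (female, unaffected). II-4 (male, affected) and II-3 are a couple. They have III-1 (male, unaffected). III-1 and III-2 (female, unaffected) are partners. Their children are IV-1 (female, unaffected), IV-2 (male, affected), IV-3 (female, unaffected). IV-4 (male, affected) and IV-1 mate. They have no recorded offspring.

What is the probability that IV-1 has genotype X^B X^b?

1/2

III-1 is unaffected, so III-1 is X^B Y.
III-2 is unaffected so carries B and passed b to IV-2 (X^b Y), so III-2 is X^B X^b.
Their cross gives offspring ratios 1/2 X^B X^B : 1/2 X^B X^b. Conditioning on IV-1 being unaffected, P(X^B X^b) = 1/2 / 1 = 1/2.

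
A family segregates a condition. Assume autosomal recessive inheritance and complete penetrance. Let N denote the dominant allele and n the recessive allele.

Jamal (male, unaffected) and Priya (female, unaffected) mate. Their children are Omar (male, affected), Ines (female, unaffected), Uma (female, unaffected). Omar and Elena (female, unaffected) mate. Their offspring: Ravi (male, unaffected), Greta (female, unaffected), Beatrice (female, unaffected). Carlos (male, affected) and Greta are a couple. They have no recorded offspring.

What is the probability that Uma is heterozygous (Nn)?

Jamal is unaffected so carries N and passed n to Omar (nn), so Jamal is Nn.
Priya is unaffected so carries N and passed n to Omar (nn), so Priya is Nn.
Their cross gives offspring ratios 1/4 NN : 1/2 Nn : 1/4 nn. Conditioning on Uma being unaffected, P(Nn) = 1/2 / 3/4 = 2/3.

2/3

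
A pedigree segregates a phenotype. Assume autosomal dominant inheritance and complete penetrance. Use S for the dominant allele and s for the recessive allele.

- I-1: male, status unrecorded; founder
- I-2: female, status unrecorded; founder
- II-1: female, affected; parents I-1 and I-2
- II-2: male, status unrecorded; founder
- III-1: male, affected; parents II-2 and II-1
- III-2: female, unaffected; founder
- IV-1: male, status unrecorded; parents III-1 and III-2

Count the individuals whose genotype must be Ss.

No individual's genotype is forced to Ss by the pedigree, so the count is 0.

0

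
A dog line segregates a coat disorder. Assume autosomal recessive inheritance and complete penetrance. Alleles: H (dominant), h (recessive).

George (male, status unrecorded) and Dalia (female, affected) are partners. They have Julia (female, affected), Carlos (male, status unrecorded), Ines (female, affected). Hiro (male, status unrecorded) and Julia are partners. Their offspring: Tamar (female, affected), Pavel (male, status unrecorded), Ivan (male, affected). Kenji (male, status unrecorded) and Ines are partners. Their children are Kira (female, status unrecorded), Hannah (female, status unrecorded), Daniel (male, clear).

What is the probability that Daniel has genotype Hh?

Daniel is clear so carries H and received h from Ines (hh), so Daniel is Hh, giving P(Hh) = 1.

1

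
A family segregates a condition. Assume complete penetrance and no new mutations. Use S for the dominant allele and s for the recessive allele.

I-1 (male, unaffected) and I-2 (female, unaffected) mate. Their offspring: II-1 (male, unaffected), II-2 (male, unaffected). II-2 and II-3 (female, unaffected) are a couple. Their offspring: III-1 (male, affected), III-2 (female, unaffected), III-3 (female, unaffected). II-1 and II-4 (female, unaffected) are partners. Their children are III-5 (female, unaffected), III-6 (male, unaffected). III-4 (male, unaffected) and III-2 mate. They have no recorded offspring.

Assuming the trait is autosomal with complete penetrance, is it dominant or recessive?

recessive

II-2 and II-3 are both unaffected yet have an affected child III-1. Under dominance, an affected child requires at least one affected parent, so the trait cannot be dominant.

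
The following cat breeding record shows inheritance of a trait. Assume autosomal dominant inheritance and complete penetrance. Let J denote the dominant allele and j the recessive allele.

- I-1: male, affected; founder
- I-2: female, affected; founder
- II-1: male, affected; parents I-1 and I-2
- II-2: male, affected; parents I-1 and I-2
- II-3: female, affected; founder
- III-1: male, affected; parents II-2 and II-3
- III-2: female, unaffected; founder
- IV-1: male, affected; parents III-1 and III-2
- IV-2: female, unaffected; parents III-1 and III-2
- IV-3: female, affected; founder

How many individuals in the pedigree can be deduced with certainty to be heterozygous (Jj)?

2

Obligate heterozygotes: III-1 is affected so carries J and passed j to IV-2 (jj), so III-1 is Jj; IV-1 is affected so carries J and received j from III-2 (jj), so IV-1 is Jj.
Every other individual is either homozygous by phenotype or has at least one consistent homozygous assignment, so the count is 2.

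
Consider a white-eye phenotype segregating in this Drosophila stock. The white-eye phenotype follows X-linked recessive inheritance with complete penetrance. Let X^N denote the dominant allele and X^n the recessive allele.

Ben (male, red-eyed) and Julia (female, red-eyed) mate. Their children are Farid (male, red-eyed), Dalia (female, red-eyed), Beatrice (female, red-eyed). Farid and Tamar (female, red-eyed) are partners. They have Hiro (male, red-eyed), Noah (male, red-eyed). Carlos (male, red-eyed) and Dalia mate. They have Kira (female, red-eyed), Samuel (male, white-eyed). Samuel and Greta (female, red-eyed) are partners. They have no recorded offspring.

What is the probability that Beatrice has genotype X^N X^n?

1/2

Ben is red-eyed, so Ben is X^N Y.
Julia is red-eyed so carries N and passed n to Dalia (X^N X^n, whose N came from Ben), so Julia is X^N X^n.
Their cross gives offspring ratios 1/2 X^N X^N : 1/2 X^N X^n. Conditioning on Beatrice being red-eyed, P(X^N X^n) = 1/2 / 1 = 1/2.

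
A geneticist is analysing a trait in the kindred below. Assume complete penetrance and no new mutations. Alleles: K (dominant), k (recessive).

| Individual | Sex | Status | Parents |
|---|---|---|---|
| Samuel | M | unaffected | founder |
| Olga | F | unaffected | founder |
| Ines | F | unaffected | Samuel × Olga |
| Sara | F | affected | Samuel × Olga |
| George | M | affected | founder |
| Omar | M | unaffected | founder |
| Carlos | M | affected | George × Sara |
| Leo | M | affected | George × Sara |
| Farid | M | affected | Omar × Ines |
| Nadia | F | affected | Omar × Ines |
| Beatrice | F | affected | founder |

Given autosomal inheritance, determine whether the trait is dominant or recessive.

Samuel and Olga are both unaffected yet have an affected child Sara. Under dominance, an affected child requires at least one affected parent, so the trait cannot be dominant.

recessive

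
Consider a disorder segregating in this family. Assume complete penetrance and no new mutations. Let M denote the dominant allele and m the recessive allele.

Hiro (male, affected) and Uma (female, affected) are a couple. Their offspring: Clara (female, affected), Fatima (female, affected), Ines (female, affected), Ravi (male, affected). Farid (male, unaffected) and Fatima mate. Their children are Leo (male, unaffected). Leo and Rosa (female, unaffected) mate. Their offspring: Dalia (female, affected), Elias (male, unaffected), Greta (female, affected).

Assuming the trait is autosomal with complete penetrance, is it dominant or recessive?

Leo and Rosa are both unaffected yet have an affected child Dalia. Under dominance, an affected child requires at least one affected parent, so the trait cannot be dominant.

recessive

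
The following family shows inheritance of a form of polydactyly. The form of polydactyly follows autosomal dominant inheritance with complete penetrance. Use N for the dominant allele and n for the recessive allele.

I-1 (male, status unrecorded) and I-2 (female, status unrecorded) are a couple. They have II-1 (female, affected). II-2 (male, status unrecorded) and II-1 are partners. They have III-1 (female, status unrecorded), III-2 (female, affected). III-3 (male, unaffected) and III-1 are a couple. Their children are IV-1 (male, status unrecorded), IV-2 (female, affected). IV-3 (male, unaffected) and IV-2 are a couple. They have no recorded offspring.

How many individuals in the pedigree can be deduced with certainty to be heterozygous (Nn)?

Obligate heterozygotes: IV-2 is affected so carries N and received n from III-3 (nn), so IV-2 is Nn.
Every other individual is either homozygous by phenotype or has at least one consistent homozygous assignment, so the count is 1.

1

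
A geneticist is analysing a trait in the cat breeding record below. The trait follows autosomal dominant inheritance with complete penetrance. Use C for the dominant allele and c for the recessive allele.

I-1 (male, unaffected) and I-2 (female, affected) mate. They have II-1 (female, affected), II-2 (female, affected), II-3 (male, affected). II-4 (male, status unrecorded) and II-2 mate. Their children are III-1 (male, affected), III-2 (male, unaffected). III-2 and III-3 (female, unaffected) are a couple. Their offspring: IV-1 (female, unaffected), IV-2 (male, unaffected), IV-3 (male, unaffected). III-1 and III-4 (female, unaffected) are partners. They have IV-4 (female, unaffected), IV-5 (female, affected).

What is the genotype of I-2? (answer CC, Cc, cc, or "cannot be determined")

I-2's phenotype allows CC or Cc, and no parent or child forces a single allele at both positions; consistent genotype assignments exist with I-2 as CC or Cc.

cannot be determined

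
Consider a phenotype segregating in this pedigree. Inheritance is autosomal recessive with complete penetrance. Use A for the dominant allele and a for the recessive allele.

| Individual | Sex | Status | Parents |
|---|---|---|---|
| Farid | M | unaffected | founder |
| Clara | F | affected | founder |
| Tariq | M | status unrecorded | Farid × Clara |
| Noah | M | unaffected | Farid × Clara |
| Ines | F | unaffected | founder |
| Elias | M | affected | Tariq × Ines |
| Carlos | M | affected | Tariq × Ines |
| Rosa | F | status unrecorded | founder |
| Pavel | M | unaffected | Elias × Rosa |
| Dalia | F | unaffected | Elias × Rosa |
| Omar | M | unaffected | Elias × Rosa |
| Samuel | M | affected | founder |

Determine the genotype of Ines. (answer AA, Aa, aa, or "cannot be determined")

Aa

From phenotype alone, Ines is AA or Aa.
Ines is unaffected so carries A and passed a to Elias (aa), so Ines is Aa.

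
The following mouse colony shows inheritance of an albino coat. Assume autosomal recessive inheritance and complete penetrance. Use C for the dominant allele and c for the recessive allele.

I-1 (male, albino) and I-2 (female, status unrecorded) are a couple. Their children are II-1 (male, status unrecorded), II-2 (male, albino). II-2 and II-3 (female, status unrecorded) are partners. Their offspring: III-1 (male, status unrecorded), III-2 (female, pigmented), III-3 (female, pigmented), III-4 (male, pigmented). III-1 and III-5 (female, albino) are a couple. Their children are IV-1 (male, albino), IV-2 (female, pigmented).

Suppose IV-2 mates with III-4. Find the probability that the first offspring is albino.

IV-2 is pigmented so carries C and received c from III-5 (cc), so IV-2 is Cc.
III-4 is pigmented so carries C and received c from II-2 (cc), so III-4 is Cc.
The cross gives 1/4 CC : 1/2 Cc : 1/4 cc, so P(offspring is albino) = 1/4.

1/4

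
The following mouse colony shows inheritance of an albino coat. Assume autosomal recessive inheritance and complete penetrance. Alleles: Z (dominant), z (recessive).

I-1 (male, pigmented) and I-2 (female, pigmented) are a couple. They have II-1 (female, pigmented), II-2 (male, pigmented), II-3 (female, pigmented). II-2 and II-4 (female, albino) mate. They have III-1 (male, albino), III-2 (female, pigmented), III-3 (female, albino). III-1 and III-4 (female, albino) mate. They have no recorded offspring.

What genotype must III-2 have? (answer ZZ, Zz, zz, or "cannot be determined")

Zz

From phenotype alone, III-2 is ZZ or Zz.
III-2 is pigmented so carries Z and received z from II-4 (zz), so III-2 is Zz.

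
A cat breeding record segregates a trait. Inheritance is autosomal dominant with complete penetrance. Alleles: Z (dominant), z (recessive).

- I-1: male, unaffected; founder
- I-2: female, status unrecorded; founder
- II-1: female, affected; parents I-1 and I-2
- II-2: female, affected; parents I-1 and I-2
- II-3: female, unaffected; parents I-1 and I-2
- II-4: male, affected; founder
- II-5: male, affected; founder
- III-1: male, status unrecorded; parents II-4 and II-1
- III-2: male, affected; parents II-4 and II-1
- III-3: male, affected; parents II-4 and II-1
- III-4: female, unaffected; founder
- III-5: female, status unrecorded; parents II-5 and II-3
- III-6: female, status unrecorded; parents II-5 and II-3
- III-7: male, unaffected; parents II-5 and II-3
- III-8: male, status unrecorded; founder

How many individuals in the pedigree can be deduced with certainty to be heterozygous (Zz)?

4

Obligate heterozygotes: I-2 passed Z to II-1 (Zz, whose z came from I-1) and passed z to II-3 (zz), so I-2 is Zz; II-1 is affected so carries Z and received z from I-1 (zz), so II-1 is Zz; II-2 is affected so carries Z and received z from I-1 (zz), so II-2 is Zz; II-5 is affected so carries Z and passed z to III-7 (zz), so II-5 is Zz.
Every other individual is either homozygous by phenotype or has at least one consistent homozygous assignment, so the count is 4.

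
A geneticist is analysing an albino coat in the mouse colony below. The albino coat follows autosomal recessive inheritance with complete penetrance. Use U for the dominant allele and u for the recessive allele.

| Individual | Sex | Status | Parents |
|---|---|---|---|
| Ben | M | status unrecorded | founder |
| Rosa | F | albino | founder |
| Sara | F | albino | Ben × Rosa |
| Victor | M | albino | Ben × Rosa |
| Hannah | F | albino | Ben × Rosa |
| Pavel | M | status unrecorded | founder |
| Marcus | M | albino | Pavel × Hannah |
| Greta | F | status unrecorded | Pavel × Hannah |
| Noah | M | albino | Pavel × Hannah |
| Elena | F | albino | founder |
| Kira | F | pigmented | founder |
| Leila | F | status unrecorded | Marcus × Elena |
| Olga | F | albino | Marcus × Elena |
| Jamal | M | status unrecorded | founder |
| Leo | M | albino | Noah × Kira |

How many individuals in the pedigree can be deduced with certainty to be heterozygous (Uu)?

1

Obligate heterozygotes: Kira is pigmented so carries U and passed u to Leo (uu), so Kira is Uu.
Every other individual is either homozygous by phenotype or has at least one consistent homozygous assignment, so the count is 1.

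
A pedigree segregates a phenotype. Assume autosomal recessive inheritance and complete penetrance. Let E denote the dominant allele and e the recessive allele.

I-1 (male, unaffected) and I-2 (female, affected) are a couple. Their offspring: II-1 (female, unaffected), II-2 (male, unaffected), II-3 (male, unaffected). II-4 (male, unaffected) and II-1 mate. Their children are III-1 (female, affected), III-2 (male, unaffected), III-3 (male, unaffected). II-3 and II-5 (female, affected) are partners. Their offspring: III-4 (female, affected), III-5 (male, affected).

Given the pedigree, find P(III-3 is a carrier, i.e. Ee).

II-4 is unaffected so carries E and passed e to III-1 (ee), so II-4 is Ee.
II-1 is unaffected so carries E and received e from I-2 (ee), so II-1 is Ee.
Their cross gives offspring ratios 1/4 EE : 1/2 Ee : 1/4 ee. Conditioning on III-3 being unaffected, P(Ee) = 1/2 / 3/4 = 2/3.

2/3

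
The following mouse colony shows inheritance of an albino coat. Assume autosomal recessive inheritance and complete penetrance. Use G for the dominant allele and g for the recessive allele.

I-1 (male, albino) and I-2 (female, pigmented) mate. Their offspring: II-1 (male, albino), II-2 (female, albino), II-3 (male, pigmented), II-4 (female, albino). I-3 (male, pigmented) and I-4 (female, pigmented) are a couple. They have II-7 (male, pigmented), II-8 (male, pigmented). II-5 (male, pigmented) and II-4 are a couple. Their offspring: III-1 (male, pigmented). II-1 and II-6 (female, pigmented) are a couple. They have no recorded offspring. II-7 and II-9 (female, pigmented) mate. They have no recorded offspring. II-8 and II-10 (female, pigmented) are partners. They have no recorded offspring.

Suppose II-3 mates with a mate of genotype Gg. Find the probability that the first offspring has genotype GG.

1/4

II-3 is pigmented so carries G and received g from I-1 (gg), so II-3 is Gg.
The cross gives 1/4 GG : 1/2 Gg : 1/4 gg, so P(offspring has genotype GG) = 1/4.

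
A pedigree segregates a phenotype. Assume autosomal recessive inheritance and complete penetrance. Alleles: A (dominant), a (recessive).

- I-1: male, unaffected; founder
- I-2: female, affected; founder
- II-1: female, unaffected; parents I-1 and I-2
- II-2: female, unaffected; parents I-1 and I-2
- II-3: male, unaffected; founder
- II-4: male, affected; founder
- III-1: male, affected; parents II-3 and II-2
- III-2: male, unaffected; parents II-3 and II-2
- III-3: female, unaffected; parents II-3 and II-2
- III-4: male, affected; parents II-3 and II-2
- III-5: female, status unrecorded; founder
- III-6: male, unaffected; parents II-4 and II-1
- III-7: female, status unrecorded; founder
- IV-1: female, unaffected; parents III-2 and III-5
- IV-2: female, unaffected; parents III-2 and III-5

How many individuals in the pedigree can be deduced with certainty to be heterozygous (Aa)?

Obligate heterozygotes: II-1 is unaffected so carries A and received a from I-2 (aa), so II-1 is Aa; II-2 is unaffected so carries A and received a from I-2 (aa), so II-2 is Aa; II-3 is unaffected so carries A and passed a to III-1 (aa), so II-3 is Aa; III-6 is unaffected so carries A and received a from II-4 (aa), so III-6 is Aa.
Every other individual is either homozygous by phenotype or has at least one consistent homozygous assignment, so the count is 4.

4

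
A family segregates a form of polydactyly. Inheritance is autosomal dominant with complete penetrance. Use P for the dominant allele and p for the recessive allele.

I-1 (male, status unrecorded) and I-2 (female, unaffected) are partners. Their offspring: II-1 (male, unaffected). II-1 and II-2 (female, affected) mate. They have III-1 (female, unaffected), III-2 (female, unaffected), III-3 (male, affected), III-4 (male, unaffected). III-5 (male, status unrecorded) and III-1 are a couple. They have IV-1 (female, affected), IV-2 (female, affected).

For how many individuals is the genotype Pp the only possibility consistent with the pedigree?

4

Obligate heterozygotes: II-2 is affected so carries P and passed p to III-1 (pp), so II-2 is Pp; III-3 is affected so carries P and received p from II-1 (pp), so III-3 is Pp; IV-1 is affected so carries P and received p from III-1 (pp), so IV-1 is Pp; IV-2 is affected so carries P and received p from III-1 (pp), so IV-2 is Pp.
Every other individual is either homozygous by phenotype or has at least one consistent homozygous assignment, so the count is 4.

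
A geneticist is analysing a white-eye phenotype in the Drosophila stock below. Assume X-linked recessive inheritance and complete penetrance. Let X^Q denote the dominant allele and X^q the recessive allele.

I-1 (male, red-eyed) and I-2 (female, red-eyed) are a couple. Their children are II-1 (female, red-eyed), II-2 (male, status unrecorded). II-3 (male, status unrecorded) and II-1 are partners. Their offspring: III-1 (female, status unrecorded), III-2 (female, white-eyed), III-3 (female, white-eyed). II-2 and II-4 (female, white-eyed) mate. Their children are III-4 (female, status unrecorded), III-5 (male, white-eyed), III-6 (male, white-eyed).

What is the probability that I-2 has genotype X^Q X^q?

1

I-2 is red-eyed so carries Q and passed q to II-1 (X^Q X^q, whose Q came from I-1), so I-2 is X^Q X^q, giving P(X^Q X^q) = 1.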